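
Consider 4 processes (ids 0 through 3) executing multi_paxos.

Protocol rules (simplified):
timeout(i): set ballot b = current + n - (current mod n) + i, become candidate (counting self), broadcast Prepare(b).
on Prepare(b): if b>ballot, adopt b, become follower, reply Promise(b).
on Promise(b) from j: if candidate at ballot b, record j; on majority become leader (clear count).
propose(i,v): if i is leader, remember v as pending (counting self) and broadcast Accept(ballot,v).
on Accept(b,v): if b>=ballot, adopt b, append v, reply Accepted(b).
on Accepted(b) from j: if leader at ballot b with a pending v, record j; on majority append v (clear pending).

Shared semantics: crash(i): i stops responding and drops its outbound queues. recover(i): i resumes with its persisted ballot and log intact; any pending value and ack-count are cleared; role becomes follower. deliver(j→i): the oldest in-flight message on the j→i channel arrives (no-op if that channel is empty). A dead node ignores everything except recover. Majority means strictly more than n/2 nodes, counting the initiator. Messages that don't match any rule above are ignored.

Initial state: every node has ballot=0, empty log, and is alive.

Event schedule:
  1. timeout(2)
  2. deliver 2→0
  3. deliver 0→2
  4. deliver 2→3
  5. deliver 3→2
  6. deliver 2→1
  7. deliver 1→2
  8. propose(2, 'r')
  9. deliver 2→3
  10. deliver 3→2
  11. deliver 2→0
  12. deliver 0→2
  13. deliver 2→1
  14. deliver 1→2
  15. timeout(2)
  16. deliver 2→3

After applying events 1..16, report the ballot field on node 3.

10

[1] timeout(2) → N2(cand b6 [-])
[2] deliver 2→0 → N0(foll b6 [-])
[3] deliver 0→2 → ∅
[4] deliver 2→3 → N3(foll b6 [-])
[5] deliver 3→2 → N2(lead b6 [-])
[6] deliver 2→1 → N1(foll b6 [-])
[7] deliver 1→2 → ∅
[8] propose(2,'r') → ∅
[9] deliver 2→3 → N3(foll b6 [r])
[10] deliver 3→2 → ∅
[11] deliver 2→0 → N0(foll b6 [r])
[12] deliver 0→2 → N2(lead b6 [r])
[13] deliver 2→1 → N1(foll b6 [r])
[14] deliver 1→2 → ∅
[15] timeout(2) → N2(cand b10 [r])
[16] deliver 2→3 → N3(foll b10 [r])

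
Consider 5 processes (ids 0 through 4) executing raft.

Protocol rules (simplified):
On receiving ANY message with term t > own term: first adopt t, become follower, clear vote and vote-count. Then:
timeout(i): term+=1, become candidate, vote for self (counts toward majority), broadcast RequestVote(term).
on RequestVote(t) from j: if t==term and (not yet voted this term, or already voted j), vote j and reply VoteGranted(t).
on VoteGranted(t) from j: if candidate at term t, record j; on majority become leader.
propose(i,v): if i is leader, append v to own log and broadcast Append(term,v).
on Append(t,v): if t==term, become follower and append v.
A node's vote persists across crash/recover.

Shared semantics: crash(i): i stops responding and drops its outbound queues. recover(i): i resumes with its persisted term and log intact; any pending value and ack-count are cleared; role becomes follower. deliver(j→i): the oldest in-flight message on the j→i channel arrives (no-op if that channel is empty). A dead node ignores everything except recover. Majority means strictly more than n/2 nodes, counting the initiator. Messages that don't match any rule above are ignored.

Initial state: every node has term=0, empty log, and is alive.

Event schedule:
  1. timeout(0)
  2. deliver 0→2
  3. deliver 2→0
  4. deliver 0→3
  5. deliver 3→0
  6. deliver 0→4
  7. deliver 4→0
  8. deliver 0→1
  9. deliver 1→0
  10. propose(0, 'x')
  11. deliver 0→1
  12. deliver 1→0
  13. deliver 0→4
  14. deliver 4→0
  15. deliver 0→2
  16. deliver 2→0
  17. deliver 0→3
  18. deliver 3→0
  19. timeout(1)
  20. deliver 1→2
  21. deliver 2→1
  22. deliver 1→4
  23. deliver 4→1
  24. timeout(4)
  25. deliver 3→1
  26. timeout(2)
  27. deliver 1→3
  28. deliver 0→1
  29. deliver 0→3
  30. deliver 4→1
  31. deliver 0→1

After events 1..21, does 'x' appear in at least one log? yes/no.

after 1 — timeout(0): n0:cand/t1/[-]
after 2 — deliver 0→2: n2:foll/t1/[-]
after 3 — deliver 2→0: ·
after 4 — deliver 0→3: n3:foll/t1/[-]
after 5 — deliver 3→0: n0:lead/t1/[-]
after 6 — deliver 0→4: n4:foll/t1/[-]
after 7 — deliver 4→0: ·
after 8 — deliver 0→1: n1:foll/t1/[-]
after 9 — deliver 1→0: ·
after 10 — propose(0,'x'): n0:lead/t1/[x]
after 11 — deliver 0→1: n1:foll/t1/[x]
after 12 — deliver 1→0: ·
after 13 — deliver 0→4: n4:foll/t1/[x]
after 14 — deliver 4→0: ·
after 15 — deliver 0→2: n2:foll/t1/[x]
after 16 — deliver 2→0: ·
after 17 — deliver 0→3: n3:foll/t1/[x]
after 18 — deliver 3→0: ·
after 19 — timeout(1): n1:cand/t2/[x]
after 20 — deliver 1→2: n2:foll/t2/[x]
after 21 — deliver 2→1: ·

yes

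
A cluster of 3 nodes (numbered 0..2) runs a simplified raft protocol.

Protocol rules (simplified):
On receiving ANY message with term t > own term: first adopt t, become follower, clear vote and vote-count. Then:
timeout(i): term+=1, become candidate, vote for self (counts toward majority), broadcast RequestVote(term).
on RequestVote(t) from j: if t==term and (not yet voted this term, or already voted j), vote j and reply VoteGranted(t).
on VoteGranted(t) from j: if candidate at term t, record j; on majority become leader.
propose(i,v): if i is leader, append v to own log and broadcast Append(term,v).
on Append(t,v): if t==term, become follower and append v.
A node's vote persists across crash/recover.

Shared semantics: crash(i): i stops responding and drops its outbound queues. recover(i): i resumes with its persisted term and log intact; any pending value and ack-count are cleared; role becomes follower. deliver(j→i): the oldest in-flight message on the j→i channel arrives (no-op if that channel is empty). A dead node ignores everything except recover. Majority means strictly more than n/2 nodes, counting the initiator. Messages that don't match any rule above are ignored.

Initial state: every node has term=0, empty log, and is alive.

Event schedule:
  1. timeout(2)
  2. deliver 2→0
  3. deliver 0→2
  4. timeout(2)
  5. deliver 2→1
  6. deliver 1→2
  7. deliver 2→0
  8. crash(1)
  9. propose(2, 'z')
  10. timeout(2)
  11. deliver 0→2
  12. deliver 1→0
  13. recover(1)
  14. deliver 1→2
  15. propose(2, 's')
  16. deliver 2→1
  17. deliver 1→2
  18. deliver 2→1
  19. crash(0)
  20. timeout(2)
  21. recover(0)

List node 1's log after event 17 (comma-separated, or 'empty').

empty

e1 timeout(2): 2[cand,t=1,-]
e2 deliver 2→0: 0[foll,t=1,-]
e3 deliver 0→2: 2[lead,t=1,-]
e4 timeout(2): 2[cand,t=2,-]
e5 deliver 2→1: 1[foll,t=1,-]
e6 deliver 1→2: ·
e7 deliver 2→0: 0[foll,t=2,-]
e8 crash(1): 1[✗foll,t=1,-]
e9 propose(2,'z'): ·
e10 timeout(2): 2[cand,t=3,-]
e11 deliver 0→2: ·
e12 deliver 1→0: ·
e13 recover(1): 1[foll,t=1,-]
e14 deliver 1→2: ·
e15 propose(2,'s'): ·
e16 deliver 2→1: 1[foll,t=2,-]
e17 deliver 1→2: ·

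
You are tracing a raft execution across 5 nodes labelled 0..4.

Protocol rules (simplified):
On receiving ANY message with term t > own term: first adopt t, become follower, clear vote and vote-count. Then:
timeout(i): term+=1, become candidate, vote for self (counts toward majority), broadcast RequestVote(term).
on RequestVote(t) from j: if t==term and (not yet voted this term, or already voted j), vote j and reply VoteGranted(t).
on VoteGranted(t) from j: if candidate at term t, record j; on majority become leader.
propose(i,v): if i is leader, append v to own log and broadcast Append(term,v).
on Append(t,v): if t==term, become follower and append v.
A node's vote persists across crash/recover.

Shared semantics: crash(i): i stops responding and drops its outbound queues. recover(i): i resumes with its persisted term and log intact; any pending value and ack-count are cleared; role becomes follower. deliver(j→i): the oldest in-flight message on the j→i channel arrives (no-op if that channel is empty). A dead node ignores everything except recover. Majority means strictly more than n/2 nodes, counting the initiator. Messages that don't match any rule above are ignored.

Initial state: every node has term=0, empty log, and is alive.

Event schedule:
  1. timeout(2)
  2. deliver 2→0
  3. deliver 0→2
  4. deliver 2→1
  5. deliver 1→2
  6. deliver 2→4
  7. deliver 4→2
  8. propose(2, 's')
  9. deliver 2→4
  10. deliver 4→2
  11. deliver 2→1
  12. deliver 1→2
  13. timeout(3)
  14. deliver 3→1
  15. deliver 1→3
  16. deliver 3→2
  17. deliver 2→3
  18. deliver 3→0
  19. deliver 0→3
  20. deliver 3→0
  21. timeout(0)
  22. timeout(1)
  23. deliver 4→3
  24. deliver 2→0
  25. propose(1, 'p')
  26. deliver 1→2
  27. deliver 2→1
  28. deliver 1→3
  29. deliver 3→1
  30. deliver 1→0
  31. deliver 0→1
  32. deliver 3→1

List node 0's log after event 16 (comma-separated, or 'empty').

after 1 — timeout(2): n2:cand/t1/[-]
after 2 — deliver 2→0: n0:foll/t1/[-]
after 3 — deliver 0→2: ·
after 4 — deliver 2→1: n1:foll/t1/[-]
after 5 — deliver 1→2: n2:lead/t1/[-]
after 6 — deliver 2→4: n4:foll/t1/[-]
after 7 — deliver 4→2: ·
after 8 — propose(2,'s'): n2:lead/t1/[s]
after 9 — deliver 2→4: n4:foll/t1/[s]
after 10 — deliver 4→2: ·
after 11 — deliver 2→1: n1:foll/t1/[s]
after 12 — deliver 1→2: ·
after 13 — timeout(3): n3:cand/t1/[-]
after 14 — deliver 3→1: ·
after 15 — deliver 1→3: ·
after 16 — deliver 3→2: ·

empty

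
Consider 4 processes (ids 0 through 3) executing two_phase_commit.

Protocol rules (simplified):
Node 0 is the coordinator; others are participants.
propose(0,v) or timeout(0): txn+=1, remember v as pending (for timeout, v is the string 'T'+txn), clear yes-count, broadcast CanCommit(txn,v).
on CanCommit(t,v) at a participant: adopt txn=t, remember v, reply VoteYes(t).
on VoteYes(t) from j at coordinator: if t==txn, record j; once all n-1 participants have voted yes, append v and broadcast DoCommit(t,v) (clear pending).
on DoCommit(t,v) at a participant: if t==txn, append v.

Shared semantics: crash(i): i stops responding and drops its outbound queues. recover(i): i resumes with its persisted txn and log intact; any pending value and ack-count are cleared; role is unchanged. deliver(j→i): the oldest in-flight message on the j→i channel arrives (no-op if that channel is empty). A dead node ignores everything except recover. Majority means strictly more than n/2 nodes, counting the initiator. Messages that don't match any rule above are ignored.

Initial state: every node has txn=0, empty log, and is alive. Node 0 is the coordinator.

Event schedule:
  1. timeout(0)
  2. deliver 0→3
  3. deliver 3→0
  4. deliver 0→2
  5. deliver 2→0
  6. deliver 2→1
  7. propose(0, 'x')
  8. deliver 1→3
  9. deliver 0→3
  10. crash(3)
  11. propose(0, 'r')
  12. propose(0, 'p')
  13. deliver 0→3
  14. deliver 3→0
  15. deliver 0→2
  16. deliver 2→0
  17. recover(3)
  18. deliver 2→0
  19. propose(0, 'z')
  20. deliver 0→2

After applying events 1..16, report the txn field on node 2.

after 1 — timeout(0): n0:coor/t1/[-]
after 2 — deliver 0→3: n3:part/t1/[-]
after 3 — deliver 3→0: ·
after 4 — deliver 0→2: n2:part/t1/[-]
after 5 — deliver 2→0: ·
after 6 — deliver 2→1: ·
after 7 — propose(0,'x'): n0:coor/t2/[-]
after 8 — deliver 1→3: ·
after 9 — deliver 0→3: n3:part/t2/[-]
after 10 — crash(3): n3:✗part/t2/[-]
after 11 — propose(0,'r'): n0:coor/t3/[-]
after 12 — propose(0,'p'): n0:coor/t4/[-]
after 13 — deliver 0→3: ·
after 14 — deliver 3→0: ·
after 15 — deliver 0→2: n2:part/t2/[-]
after 16 — deliver 2→0: ·

2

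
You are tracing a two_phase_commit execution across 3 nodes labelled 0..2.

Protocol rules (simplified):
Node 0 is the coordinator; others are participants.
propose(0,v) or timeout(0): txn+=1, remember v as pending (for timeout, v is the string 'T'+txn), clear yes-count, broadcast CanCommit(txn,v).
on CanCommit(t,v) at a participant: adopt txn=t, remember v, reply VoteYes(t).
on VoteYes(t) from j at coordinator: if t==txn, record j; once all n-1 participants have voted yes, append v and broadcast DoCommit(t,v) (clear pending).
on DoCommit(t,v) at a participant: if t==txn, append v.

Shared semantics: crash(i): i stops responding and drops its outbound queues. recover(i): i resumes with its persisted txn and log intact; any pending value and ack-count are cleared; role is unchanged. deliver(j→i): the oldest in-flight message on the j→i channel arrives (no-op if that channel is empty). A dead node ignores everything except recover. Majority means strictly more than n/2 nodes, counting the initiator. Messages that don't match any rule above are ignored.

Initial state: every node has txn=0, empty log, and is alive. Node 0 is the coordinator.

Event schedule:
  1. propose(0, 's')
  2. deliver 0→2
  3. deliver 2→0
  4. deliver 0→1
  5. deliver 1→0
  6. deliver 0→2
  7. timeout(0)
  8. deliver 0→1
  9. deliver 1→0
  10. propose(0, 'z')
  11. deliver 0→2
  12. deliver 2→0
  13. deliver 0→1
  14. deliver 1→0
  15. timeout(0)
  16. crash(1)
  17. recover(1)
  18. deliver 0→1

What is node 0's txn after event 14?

3

step 1 propose(0,'s'): 0={coor,t=1,log=-}
step 2 deliver 0→2: 2={part,t=1,log=-}
step 3 deliver 2→0: —
step 4 deliver 0→1: 1={part,t=1,log=-}
step 5 deliver 1→0: 0={coor,t=1,log=s}
step 6 deliver 0→2: 2={part,t=1,log=s}
step 7 timeout(0): 0={coor,t=2,log=s}
step 8 deliver 0→1: 1={part,t=1,log=s}
step 9 deliver 1→0: —
step 10 propose(0,'z'): 0={coor,t=3,log=s}
step 11 deliver 0→2: 2={part,t=2,log=s}
step 12 deliver 2→0: —
step 13 deliver 0→1: 1={part,t=2,log=s}
step 14 deliver 1→0: —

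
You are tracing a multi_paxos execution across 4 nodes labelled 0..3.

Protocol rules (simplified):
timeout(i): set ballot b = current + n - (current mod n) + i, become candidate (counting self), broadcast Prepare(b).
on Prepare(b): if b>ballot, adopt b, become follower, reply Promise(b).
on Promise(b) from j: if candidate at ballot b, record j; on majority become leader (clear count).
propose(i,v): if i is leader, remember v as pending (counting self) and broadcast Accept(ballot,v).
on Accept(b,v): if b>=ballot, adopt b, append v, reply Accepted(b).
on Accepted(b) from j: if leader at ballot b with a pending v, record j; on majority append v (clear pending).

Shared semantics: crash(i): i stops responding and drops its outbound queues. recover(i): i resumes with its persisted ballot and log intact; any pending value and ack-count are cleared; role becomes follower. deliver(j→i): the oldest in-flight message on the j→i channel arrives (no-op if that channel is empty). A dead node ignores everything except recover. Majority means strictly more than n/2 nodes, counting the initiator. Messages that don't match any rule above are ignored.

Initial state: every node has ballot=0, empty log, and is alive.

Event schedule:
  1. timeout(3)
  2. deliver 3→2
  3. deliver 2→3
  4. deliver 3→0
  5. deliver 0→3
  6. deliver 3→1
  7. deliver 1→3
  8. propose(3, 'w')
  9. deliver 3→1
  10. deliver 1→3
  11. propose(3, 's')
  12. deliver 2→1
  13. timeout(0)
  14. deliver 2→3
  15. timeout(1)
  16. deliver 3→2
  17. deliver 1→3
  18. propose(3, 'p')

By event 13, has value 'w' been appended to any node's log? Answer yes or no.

yes

e1 timeout(3): 3[cand,b=7,-]
e2 deliver 3→2: 2[foll,b=7,-]
e3 deliver 2→3: ·
e4 deliver 3→0: 0[foll,b=7,-]
e5 deliver 0→3: 3[lead,b=7,-]
e6 deliver 3→1: 1[foll,b=7,-]
e7 deliver 1→3: ·
e8 propose(3,'w'): ·
e9 deliver 3→1: 1[foll,b=7,w]
e10 deliver 1→3: ·
e11 propose(3,'s'): ·
e12 deliver 2→1: ·
e13 timeout(0): 0[cand,b=8,-]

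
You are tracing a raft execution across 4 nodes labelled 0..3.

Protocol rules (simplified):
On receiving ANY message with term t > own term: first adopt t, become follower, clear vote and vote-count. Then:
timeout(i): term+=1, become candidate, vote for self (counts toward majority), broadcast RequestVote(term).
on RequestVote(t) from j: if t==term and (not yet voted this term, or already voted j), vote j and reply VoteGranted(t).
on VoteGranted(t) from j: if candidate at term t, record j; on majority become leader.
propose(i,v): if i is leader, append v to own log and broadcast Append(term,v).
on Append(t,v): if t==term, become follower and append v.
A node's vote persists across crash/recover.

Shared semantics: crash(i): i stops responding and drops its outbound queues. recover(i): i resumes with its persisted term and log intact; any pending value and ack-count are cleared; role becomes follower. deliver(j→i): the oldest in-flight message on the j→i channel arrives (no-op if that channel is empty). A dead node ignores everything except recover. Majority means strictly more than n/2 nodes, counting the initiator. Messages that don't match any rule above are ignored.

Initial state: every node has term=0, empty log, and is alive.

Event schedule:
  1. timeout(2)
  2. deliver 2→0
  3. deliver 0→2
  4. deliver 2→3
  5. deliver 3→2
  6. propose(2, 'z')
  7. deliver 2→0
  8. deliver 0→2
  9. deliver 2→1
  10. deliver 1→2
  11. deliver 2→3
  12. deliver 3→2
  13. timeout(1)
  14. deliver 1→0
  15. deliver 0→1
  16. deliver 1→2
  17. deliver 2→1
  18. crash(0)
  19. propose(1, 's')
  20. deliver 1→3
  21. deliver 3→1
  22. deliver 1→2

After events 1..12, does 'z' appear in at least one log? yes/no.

e1 timeout(2): 2[cand,t=1,-]
e2 deliver 2→0: 0[foll,t=1,-]
e3 deliver 0→2: ·
e4 deliver 2→3: 3[foll,t=1,-]
e5 deliver 3→2: 2[lead,t=1,-]
e6 propose(2,'z'): 2[lead,t=1,z]
e7 deliver 2→0: 0[foll,t=1,z]
e8 deliver 0→2: ·
e9 deliver 2→1: 1[foll,t=1,-]
e10 deliver 1→2: ·
e11 deliver 2→3: 3[foll,t=1,z]
e12 deliver 3→2: ·

yes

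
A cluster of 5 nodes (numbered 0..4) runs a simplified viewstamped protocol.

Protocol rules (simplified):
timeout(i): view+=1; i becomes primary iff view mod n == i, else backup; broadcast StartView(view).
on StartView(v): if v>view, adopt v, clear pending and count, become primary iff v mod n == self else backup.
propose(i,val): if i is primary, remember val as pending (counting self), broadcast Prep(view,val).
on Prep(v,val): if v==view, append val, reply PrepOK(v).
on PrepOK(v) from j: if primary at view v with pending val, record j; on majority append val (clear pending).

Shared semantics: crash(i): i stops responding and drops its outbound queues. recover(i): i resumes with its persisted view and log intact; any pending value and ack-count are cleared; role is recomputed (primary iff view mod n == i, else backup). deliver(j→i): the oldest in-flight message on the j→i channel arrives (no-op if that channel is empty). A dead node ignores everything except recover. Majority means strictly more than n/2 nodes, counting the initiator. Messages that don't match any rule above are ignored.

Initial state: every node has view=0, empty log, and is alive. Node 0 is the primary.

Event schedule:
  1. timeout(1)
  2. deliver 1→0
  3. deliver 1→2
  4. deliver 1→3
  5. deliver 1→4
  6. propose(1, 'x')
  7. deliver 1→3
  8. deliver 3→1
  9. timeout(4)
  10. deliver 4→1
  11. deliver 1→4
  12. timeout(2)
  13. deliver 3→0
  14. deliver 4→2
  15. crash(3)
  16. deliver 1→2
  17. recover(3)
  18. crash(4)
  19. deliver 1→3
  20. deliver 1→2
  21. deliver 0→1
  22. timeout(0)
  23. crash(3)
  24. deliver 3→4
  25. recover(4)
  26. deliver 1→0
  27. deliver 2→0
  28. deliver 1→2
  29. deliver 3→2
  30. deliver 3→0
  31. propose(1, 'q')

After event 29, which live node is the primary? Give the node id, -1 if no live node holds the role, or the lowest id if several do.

step 1 timeout(1): 1={prim,v=1,log=-}
step 2 deliver 1→0: 0={back,v=1,log=-}
step 3 deliver 1→2: 2={back,v=1,log=-}
step 4 deliver 1→3: 3={back,v=1,log=-}
step 5 deliver 1→4: 4={back,v=1,log=-}
step 6 propose(1,'x'): —
step 7 deliver 1→3: 3={back,v=1,log=x}
step 8 deliver 3→1: —
step 9 timeout(4): 4={back,v=2,log=-}
step 10 deliver 4→1: 1={back,v=2,log=-}
step 11 deliver 1→4: —
step 12 timeout(2): 2={prim,v=2,log=-}
step 13 deliver 3→0: —
step 14 deliver 4→2: —
step 15 crash(3): 3={✗back,v=1,log=x}
step 16 deliver 1→2: —
step 17 recover(3): 3={back,v=1,log=x}
step 18 crash(4): 4={✗back,v=2,log=-}
step 19 deliver 1→3: —
step 20 deliver 1→2: —
step 21 deliver 0→1: —
step 22 timeout(0): 0={back,v=2,log=-}
step 23 crash(3): 3={✗back,v=1,log=x}
step 24 deliver 3→4: —
step 25 recover(4): 4={back,v=2,log=-}
step 26 deliver 1→0: —
step 27 deliver 2→0: —
step 28 deliver 1→2: —
step 29 deliver 3→2: —

2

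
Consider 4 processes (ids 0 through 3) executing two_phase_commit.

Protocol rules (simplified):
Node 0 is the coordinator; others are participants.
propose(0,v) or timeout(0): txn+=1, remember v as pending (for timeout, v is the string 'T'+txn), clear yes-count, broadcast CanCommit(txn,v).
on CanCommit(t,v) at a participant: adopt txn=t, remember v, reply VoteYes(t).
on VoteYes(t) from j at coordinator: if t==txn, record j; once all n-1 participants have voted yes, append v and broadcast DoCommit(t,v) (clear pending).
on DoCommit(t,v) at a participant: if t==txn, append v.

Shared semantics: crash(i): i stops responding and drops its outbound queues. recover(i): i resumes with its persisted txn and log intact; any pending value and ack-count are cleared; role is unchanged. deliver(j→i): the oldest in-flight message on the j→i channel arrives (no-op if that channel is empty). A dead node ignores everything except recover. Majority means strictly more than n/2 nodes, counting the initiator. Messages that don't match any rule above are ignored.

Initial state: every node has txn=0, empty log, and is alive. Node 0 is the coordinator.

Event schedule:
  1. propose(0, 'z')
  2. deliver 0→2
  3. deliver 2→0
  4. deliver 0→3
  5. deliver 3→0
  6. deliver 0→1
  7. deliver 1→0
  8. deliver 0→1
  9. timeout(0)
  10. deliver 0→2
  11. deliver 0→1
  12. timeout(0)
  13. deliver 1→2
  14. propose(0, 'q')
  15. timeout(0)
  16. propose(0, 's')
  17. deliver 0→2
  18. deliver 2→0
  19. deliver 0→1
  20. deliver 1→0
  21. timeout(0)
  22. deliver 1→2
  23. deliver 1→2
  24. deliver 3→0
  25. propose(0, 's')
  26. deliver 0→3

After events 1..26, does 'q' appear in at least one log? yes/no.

e1 propose(0,'z'): 0[coor,t=1,-]
e2 deliver 0→2: 2[part,t=1,-]
e3 deliver 2→0: ·
e4 deliver 0→3: 3[part,t=1,-]
e5 deliver 3→0: ·
e6 deliver 0→1: 1[part,t=1,-]
e7 deliver 1→0: 0[coor,t=1,z]
e8 deliver 0→1: 1[part,t=1,z]
e9 timeout(0): 0[coor,t=2,z]
e10 deliver 0→2: 2[part,t=1,z]
e11 deliver 0→1: 1[part,t=2,z]
e12 timeout(0): 0[coor,t=3,z]
e13 deliver 1→2: ·
e14 propose(0,'q'): 0[coor,t=4,z]
e15 timeout(0): 0[coor,t=5,z]
e16 propose(0,'s'): 0[coor,t=6,z]
e17 deliver 0→2: 2[part,t=2,z]
e18 deliver 2→0: ·
e19 deliver 0→1: 1[part,t=3,z]
e20 deliver 1→0: ·
e21 timeout(0): 0[coor,t=7,z]
e22 deliver 1→2: ·
e23 deliver 1→2: ·
e24 deliver 3→0: ·
e25 propose(0,'s'): 0[coor,t=8,z]
e26 deliver 0→3: 3[part,t=1,z]

no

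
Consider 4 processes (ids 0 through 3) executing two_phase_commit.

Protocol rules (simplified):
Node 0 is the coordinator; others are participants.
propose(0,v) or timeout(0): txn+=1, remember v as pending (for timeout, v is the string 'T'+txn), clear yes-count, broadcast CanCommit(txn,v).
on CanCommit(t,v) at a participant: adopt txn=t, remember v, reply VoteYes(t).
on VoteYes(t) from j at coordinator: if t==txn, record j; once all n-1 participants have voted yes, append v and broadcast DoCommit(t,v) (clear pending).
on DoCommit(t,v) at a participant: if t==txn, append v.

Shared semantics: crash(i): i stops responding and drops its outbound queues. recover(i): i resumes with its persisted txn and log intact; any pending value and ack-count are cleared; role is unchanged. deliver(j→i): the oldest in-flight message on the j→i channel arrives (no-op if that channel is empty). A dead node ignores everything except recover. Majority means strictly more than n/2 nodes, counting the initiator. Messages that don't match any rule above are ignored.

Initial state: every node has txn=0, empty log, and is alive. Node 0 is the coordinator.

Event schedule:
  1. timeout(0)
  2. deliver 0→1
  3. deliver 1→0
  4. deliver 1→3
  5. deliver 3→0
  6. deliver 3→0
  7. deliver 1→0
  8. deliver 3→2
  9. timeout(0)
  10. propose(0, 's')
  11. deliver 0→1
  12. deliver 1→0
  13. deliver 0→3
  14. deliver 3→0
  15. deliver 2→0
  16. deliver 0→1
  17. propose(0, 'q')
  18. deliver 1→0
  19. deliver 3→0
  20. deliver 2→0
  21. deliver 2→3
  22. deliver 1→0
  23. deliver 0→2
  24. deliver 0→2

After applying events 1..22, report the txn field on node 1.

3

e1 timeout(0): 0[coor,t=1,-]
e2 deliver 0→1: 1[part,t=1,-]
e3 deliver 1→0: ·
e4 deliver 1→3: ·
e5 deliver 3→0: ·
e6 deliver 3→0: ·
e7 deliver 1→0: ·
e8 deliver 3→2: ·
e9 timeout(0): 0[coor,t=2,-]
e10 propose(0,'s'): 0[coor,t=3,-]
e11 deliver 0→1: 1[part,t=2,-]
e12 deliver 1→0: ·
e13 deliver 0→3: 3[part,t=1,-]
e14 deliver 3→0: ·
e15 deliver 2→0: ·
e16 deliver 0→1: 1[part,t=3,-]
e17 propose(0,'q'): 0[coor,t=4,-]
e18 deliver 1→0: ·
e19 deliver 3→0: ·
e20 deliver 2→0: ·
e21 deliver 2→3: ·
e22 deliver 1→0: ·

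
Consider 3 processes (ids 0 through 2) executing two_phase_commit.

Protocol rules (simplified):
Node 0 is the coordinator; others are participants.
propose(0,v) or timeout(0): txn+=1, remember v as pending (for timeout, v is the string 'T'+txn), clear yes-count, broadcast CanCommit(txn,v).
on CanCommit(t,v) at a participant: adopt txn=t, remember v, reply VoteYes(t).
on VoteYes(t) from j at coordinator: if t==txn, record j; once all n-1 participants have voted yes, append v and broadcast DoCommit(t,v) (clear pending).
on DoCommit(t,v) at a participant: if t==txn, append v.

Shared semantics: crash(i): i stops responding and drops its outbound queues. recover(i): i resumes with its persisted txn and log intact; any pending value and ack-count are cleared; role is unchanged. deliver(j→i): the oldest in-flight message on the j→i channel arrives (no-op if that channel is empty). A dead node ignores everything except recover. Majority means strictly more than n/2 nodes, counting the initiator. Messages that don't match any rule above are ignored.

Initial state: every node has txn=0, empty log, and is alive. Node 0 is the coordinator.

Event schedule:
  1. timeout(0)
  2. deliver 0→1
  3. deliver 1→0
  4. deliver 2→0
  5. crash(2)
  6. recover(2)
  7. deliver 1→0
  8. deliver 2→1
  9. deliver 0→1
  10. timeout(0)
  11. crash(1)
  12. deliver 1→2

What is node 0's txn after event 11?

after 1 — timeout(0): n0:coor/t1/[-]
after 2 — deliver 0→1: n1:part/t1/[-]
after 3 — deliver 1→0: ·
after 4 — deliver 2→0: ·
after 5 — crash(2): n2:✗part/t0/[-]
after 6 — recover(2): n2:part/t0/[-]
after 7 — deliver 1→0: ·
after 8 — deliver 2→1: ·
after 9 — deliver 0→1: ·
after 10 — timeout(0): n0:coor/t2/[-]
after 11 — crash(1): n1:✗part/t1/[-]

2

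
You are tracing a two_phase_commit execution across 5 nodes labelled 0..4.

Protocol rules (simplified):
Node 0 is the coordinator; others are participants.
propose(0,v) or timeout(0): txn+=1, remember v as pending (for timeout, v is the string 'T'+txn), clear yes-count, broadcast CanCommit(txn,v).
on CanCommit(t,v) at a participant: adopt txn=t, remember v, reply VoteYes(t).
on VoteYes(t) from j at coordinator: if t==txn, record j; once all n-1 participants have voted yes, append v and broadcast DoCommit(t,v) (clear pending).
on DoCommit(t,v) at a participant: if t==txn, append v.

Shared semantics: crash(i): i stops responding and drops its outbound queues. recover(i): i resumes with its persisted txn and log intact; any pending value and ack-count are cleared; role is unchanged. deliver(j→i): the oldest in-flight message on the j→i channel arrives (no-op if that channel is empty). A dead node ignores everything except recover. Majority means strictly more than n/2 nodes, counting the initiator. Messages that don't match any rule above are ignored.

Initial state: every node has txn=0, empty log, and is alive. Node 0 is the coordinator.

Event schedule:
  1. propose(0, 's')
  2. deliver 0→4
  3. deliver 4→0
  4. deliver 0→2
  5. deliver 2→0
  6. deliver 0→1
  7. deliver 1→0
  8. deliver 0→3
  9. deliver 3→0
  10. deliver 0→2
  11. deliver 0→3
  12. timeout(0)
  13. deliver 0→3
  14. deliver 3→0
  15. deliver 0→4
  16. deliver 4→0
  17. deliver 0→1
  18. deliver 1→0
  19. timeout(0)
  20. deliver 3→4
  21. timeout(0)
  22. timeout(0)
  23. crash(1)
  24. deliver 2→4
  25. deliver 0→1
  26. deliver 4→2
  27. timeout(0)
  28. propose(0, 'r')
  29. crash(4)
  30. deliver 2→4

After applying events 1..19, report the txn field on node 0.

after 1 — propose(0,'s'): n0:coor/t1/[-]
after 2 — deliver 0→4: n4:part/t1/[-]
after 3 — deliver 4→0: ·
after 4 — deliver 0→2: n2:part/t1/[-]
after 5 — deliver 2→0: ·
after 6 — deliver 0→1: n1:part/t1/[-]
after 7 — deliver 1→0: ·
after 8 — deliver 0→3: n3:part/t1/[-]
after 9 — deliver 3→0: n0:coor/t1/[s]
after 10 — deliver 0→2: n2:part/t1/[s]
after 11 — deliver 0→3: n3:part/t1/[s]
after 12 — timeout(0): n0:coor/t2/[s]
after 13 — deliver 0→3: n3:part/t2/[s]
after 14 — deliver 3→0: ·
after 15 — deliver 0→4: n4:part/t1/[s]
after 16 — deliver 4→0: ·
after 17 — deliver 0→1: n1:part/t1/[s]
after 18 — deliver 1→0: ·
after 19 — timeout(0): n0:coor/t3/[s]

3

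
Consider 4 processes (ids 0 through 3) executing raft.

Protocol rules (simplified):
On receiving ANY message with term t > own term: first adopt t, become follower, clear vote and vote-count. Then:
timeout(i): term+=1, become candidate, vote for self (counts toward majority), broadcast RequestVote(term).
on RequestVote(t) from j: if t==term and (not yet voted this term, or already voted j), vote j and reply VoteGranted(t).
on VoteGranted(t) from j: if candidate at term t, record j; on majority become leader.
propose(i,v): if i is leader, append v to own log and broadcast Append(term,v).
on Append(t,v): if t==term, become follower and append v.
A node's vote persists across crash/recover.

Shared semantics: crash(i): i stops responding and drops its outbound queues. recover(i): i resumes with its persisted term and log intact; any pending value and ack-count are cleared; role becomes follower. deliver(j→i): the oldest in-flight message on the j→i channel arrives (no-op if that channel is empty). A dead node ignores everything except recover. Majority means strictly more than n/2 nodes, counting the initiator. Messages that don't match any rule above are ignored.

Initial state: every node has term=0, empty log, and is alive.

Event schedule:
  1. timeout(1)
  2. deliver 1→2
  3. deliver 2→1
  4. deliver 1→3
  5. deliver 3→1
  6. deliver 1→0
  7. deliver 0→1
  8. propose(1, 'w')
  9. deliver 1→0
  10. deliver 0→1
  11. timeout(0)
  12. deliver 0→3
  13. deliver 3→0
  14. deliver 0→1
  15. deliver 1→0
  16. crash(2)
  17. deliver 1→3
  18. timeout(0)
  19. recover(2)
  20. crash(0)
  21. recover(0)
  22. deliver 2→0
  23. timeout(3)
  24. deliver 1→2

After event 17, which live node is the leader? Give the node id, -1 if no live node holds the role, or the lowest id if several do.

e1 timeout(1): 1[cand,t=1,-]
e2 deliver 1→2: 2[foll,t=1,-]
e3 deliver 2→1: ·
e4 deliver 1→3: 3[foll,t=1,-]
e5 deliver 3→1: 1[lead,t=1,-]
e6 deliver 1→0: 0[foll,t=1,-]
e7 deliver 0→1: ·
e8 propose(1,'w'): 1[lead,t=1,w]
e9 deliver 1→0: 0[foll,t=1,w]
e10 deliver 0→1: ·
e11 timeout(0): 0[cand,t=2,w]
e12 deliver 0→3: 3[foll,t=2,-]
e13 deliver 3→0: ·
e14 deliver 0→1: 1[foll,t=2,w]
e15 deliver 1→0: 0[lead,t=2,w]
e16 crash(2): 2[✗foll,t=1,-]
e17 deliver 1→3: ·

0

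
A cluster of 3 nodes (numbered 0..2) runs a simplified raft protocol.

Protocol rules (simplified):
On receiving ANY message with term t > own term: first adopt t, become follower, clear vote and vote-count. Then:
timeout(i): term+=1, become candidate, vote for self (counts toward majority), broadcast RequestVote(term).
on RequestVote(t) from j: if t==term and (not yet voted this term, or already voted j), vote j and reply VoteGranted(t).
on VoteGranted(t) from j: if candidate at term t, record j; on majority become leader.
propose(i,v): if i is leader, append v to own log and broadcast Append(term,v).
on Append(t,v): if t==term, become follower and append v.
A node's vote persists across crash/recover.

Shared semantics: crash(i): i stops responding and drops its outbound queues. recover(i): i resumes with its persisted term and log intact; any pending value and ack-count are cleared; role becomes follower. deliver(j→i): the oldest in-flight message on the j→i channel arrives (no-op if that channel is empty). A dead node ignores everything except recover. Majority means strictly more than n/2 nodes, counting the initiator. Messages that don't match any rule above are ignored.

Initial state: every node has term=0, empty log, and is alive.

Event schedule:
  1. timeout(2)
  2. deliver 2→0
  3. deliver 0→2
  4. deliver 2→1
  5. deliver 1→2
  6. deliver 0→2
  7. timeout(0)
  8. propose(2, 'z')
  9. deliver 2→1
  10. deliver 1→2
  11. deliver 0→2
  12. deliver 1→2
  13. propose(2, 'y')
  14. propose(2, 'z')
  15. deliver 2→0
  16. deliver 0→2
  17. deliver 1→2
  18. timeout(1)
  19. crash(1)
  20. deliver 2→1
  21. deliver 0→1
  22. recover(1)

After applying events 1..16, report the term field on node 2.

step 1 timeout(2): 2={cand,t=1,log=-}
step 2 deliver 2→0: 0={foll,t=1,log=-}
step 3 deliver 0→2: 2={lead,t=1,log=-}
step 4 deliver 2→1: 1={foll,t=1,log=-}
step 5 deliver 1→2: —
step 6 deliver 0→2: —
step 7 timeout(0): 0={cand,t=2,log=-}
step 8 propose(2,'z'): 2={lead,t=1,log=z}
step 9 deliver 2→1: 1={foll,t=1,log=z}
step 10 deliver 1→2: —
step 11 deliver 0→2: 2={foll,t=2,log=z}
step 12 deliver 1→2: —
step 13 propose(2,'y'): —
step 14 propose(2,'z'): —
step 15 deliver 2→0: —
step 16 deliver 0→2: —

2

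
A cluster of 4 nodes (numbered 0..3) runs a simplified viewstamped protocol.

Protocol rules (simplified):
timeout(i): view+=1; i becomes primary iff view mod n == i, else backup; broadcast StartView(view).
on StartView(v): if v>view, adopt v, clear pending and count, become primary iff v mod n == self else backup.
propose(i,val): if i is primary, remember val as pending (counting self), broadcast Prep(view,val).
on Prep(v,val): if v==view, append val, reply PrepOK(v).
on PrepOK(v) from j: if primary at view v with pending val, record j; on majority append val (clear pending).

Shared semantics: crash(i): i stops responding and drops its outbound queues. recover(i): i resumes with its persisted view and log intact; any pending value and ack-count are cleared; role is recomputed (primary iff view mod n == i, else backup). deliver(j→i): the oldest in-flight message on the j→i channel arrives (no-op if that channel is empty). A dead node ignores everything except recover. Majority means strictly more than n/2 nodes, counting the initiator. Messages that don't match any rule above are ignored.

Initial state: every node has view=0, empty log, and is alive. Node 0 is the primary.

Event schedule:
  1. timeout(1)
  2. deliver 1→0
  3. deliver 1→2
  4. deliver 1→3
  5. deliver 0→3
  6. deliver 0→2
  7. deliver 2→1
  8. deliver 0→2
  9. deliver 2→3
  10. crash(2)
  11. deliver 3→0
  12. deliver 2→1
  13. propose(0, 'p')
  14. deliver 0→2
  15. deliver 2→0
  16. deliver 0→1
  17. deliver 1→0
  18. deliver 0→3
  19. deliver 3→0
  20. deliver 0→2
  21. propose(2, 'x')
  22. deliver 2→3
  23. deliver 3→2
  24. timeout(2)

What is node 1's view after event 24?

after 1 — timeout(1): n1:prim/v1/[-]
after 2 — deliver 1→0: n0:back/v1/[-]
after 3 — deliver 1→2: n2:back/v1/[-]
after 4 — deliver 1→3: n3:back/v1/[-]
after 5 — deliver 0→3: ·
after 6 — deliver 0→2: ·
after 7 — deliver 2→1: ·
after 8 — deliver 0→2: ·
after 9 — deliver 2→3: ·
after 10 — crash(2): n2:✗back/v1/[-]
after 11 — deliver 3→0: ·
after 12 — deliver 2→1: ·
after 13 — propose(0,'p'): ·
after 14 — deliver 0→2: ·
after 15 — deliver 2→0: ·
after 16 — deliver 0→1: ·
after 17 — deliver 1→0: ·
after 18 — deliver 0→3: ·
after 19 — deliver 3→0: ·
after 20 — deliver 0→2: ·
after 21 — propose(2,'x'): ·
after 22 — deliver 2→3: ·
after 23 — deliver 3→2: ·
after 24 — timeout(2): ·

1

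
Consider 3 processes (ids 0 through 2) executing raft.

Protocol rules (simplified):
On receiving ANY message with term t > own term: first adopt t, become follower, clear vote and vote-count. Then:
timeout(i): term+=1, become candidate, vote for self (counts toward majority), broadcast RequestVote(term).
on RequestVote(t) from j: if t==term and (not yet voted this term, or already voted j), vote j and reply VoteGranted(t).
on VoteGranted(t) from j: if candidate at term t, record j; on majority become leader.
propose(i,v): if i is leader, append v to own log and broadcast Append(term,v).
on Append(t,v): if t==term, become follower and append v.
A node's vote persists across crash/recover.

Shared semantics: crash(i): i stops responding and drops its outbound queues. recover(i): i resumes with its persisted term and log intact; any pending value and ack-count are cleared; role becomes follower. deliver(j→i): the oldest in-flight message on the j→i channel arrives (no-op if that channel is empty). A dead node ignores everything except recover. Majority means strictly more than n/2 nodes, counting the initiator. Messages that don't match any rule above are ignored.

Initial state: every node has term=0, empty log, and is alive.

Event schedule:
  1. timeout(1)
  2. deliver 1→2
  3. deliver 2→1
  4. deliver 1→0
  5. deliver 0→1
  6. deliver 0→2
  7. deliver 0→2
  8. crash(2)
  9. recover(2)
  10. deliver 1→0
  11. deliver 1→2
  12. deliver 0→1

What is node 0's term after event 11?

e1 timeout(1): 1[cand,t=1,-]
e2 deliver 1→2: 2[foll,t=1,-]
e3 deliver 2→1: 1[lead,t=1,-]
e4 deliver 1→0: 0[foll,t=1,-]
e5 deliver 0→1: ·
e6 deliver 0→2: ·
e7 deliver 0→2: ·
e8 crash(2): 2[✗foll,t=1,-]
e9 recover(2): 2[foll,t=1,-]
e10 deliver 1→0: ·
e11 deliver 1→2: ·

1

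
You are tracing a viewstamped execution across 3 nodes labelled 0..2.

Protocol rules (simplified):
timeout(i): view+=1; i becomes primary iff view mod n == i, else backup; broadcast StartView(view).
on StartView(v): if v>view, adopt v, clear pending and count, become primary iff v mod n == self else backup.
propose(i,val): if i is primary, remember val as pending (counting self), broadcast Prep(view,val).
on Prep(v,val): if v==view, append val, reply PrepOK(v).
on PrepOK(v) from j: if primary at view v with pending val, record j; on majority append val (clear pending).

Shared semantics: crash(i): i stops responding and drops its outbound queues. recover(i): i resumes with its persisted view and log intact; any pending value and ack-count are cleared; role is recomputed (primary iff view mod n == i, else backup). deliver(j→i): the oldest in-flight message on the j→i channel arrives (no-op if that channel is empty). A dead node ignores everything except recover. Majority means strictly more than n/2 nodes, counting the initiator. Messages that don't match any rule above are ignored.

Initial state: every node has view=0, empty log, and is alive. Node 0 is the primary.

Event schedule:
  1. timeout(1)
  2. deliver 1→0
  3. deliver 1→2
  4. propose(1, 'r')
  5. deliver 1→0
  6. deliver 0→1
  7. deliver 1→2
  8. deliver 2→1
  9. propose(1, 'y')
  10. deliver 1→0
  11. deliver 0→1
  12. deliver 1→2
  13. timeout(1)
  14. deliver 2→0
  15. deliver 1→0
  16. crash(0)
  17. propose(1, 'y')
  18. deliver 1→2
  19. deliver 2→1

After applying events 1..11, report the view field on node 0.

1

1. timeout(1):  <1:prim v1 ->
2. deliver 1→0:  <0:back v1 ->
3. deliver 1→2:  <2:back v1 ->
4. propose(1,'r'):  nop
5. deliver 1→0:  <0:back v1 r>
6. deliver 0→1:  <1:prim v1 r>
7. deliver 1→2:  <2:back v1 r>
8. deliver 2→1:  nop
9. propose(1,'y'):  nop
10. deliver 1→0:  <0:back v1 r,y>
11. deliver 0→1:  <1:prim v1 r,y>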